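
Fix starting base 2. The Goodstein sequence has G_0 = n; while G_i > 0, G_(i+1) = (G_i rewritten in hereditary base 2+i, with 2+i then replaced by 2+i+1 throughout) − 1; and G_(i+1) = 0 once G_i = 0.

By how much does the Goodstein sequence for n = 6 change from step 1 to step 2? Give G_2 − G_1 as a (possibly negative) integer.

i=0: 6 = 2^2 + 2 (b=2); 2→3: 3^3 + 3 = 30; 30−1 = 29
i=1: 29 = 3^3 + 2 (b=3); 3→4: 4^4 + 2 = 258; 258−1 = 257

228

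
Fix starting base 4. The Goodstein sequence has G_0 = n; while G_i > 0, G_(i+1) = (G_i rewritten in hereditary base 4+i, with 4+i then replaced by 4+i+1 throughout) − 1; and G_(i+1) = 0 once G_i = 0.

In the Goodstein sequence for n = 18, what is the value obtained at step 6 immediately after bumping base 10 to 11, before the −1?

69

(0) 18|_4 = 4^2 + 2 ↦ 5^2 + 2|_5 = 27 ⇒ 26
(1) 26|_5 = 5^2 + 1 ↦ 6^2 + 1|_6 = 37 ⇒ 36
(2) 36|_6 = 6^2 ↦ 7^2|_7 = 49 ⇒ 48
(3) 48|_7 = 6·7 + 6 ↦ 6·8 + 6|_8 = 54 ⇒ 53
(4) 53|_8 = 6·8 + 5 ↦ 6·9 + 5|_9 = 59 ⇒ 58
(5) 58|_9 = 6·9 + 4 ↦ 6·10 + 4|_10 = 64 ⇒ 63
(6) 63|_10 = 6·10 + 3 ↦ 6·11 + 3|_11 = 69 ⇒ 68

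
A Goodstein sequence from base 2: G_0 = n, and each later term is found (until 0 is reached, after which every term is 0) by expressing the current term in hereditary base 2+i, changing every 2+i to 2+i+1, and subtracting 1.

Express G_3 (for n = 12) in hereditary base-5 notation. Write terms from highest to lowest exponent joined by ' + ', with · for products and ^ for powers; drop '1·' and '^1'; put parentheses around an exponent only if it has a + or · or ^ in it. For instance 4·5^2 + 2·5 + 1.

5^(5 + 1) + 2·5^2 + 2·5

G_0=12  [base 2] 2^(2 + 1) + 2^2  →[2↦3]→  3^(3 + 1) + 3^3 = 108  −1 ⇒ G_1=107
G_1=107  [base 3] 3^(3 + 1) + 2·3^2 + 2·3 + 2  →[3↦4]→  4^(4 + 1) + 2·4^2 + 2·4 + 2 = 1066  −1 ⇒ G_2=1065
G_2=1065  [base 4] 4^(4 + 1) + 2·4^2 + 2·4 + 1  →[4↦5]→  5^(5 + 1) + 2·5^2 + 2·5 + 1 = 15686  −1 ⇒ G_3=15685
G_3=15685  [base 5] 5^(5 + 1) + 2·5^2 + 2·5  →[5↦6]→  6^(6 + 1) + 2·6^2 + 2·6 = 280020  −1 ⇒ G_4=280019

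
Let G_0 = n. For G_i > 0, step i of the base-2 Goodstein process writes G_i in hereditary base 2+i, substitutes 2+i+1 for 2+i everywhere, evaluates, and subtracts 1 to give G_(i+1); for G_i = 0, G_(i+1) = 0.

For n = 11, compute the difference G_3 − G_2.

14600

G_0=11  [base 2] 2^(2 + 1) + 2 + 1  →[2↦3]→  3^(3 + 1) + 3 + 1 = 85  −1 ⇒ G_1=84
G_1=84  [base 3] 3^(3 + 1) + 3  →[3↦4]→  4^(4 + 1) + 4 = 1028  −1 ⇒ G_2=1027
G_2=1027  [base 4] 4^(4 + 1) + 3  →[4↦5]→  5^(5 + 1) + 3 = 15628  −1 ⇒ G_3=15627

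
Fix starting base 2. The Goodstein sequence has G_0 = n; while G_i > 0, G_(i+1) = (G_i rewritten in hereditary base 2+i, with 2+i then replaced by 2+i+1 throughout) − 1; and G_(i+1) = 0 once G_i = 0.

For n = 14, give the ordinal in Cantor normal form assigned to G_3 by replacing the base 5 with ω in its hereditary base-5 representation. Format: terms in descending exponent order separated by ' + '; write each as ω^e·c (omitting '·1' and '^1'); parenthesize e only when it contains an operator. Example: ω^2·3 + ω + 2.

ω^(ω + 1) + ω^ω

i=0: 14 = 2^(2 + 1) + 2^2 + 2 (b=2); 2→3: 3^(3 + 1) + 3^3 + 3 = 111; 111−1 = 110
i=1: 110 = 3^(3 + 1) + 3^3 + 2 (b=3); 3→4: 4^(4 + 1) + 4^4 + 2 = 1282; 1282−1 = 1281
i=2: 1281 = 4^(4 + 1) + 4^4 + 1 (b=4); 4→5: 5^(5 + 1) + 5^5 + 1 = 18751; 18751−1 = 18750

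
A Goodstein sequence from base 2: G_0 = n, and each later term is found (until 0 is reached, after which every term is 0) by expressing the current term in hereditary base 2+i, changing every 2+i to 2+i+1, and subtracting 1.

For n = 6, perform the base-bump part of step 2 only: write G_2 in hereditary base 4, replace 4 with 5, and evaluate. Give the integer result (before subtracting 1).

3126

step 0: 6 = 2^2 + 2; sub 3 for 2: 3^3 + 3; = 30; G_1 = 30−1 = 29
step 1: 29 = 3^3 + 2; sub 4 for 3: 4^4 + 2; = 258; G_2 = 258−1 = 257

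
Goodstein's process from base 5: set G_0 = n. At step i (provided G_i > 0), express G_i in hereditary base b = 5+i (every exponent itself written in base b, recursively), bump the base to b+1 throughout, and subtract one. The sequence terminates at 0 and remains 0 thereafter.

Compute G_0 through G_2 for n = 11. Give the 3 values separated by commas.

11, 12, 13

G_0 = 11. HB_5(11) = 2·5 + 1. Bump = 13. G_1 = 12.
G_1 = 12. HB_6(12) = 2·6. Bump = 14. G_2 = 13.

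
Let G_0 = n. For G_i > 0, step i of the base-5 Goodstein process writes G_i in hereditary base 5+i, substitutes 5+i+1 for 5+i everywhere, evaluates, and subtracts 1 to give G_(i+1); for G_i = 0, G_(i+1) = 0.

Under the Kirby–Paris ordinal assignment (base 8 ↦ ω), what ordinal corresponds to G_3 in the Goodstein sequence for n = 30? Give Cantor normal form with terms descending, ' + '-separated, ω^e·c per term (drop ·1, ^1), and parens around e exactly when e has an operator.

30 —HB5→ 5^2 + 5 —bump→ 6^2 + 6 = 42 —(−1)→ 41
41 —HB6→ 6^2 + 5 —bump→ 7^2 + 5 = 54 —(−1)→ 53
53 —HB7→ 7^2 + 4 —bump→ 8^2 + 4 = 68 —(−1)→ 67
67 —HB8→ 8^2 + 3 —bump→ 9^2 + 3 = 84 —(−1)→ 83

ω^2 + 3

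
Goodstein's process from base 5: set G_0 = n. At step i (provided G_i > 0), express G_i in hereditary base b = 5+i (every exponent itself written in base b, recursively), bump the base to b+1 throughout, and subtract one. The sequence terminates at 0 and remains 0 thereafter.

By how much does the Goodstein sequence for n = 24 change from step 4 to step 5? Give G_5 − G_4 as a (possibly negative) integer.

3

G_0=24  [base 5] 4·5 + 4  →[5↦6]→  4·6 + 4 = 28  −1 ⇒ G_1=27
G_1=27  [base 6] 4·6 + 3  →[6↦7]→  4·7 + 3 = 31  −1 ⇒ G_2=30
G_2=30  [base 7] 4·7 + 2  →[7↦8]→  4·8 + 2 = 34  −1 ⇒ G_3=33
G_3=33  [base 8] 4·8 + 1  →[8↦9]→  4·9 + 1 = 37  −1 ⇒ G_4=36
G_4=36  [base 9] 4·9  →[9↦10]→  4·10 = 40  −1 ⇒ G_5=39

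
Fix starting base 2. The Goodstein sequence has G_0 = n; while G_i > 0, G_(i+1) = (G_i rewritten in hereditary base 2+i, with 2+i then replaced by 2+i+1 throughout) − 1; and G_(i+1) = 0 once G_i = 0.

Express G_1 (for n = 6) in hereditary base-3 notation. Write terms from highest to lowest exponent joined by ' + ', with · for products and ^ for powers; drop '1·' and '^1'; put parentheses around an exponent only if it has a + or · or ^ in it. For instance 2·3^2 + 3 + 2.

(0) 6|_2 = 2^2 + 2 ↦ 3^3 + 3|_3 = 30 ⇒ 29
(1) 29|_3 = 3^3 + 2 ↦ 4^4 + 2|_4 = 258 ⇒ 257

3^3 + 2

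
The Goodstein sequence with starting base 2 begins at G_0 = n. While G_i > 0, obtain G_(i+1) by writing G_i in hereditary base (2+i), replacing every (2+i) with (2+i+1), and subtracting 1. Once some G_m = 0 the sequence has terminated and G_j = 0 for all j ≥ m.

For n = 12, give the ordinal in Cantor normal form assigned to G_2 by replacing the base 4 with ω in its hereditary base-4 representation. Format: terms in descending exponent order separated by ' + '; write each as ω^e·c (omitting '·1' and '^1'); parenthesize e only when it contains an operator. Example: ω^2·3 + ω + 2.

ω^(ω + 1) + ω^2·2 + ω·2 + 1

base 2: 12 = 2^(2 + 1) + 2^2; at 3: 3^(3 + 1) + 3^3 = 108; next = 107
base 3: 107 = 3^(3 + 1) + 2·3^2 + 2·3 + 2; at 4: 4^(4 + 1) + 2·4^2 + 2·4 + 2 = 1066; next = 1065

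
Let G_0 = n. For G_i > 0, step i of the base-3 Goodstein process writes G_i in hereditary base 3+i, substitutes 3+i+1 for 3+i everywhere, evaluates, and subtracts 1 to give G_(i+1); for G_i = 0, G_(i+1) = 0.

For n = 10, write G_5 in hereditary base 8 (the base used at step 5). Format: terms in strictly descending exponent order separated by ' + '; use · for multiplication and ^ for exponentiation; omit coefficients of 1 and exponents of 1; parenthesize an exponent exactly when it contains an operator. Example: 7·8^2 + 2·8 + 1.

4·8 + 1

i=0: 10 = 3^2 + 1 (b=3); 3→4: 4^2 + 1 = 17; 17−1 = 16
i=1: 16 = 4^2 (b=4); 4→5: 5^2 = 25; 25−1 = 24
i=2: 24 = 4·5 + 4 (b=5); 5→6: 4·6 + 4 = 28; 28−1 = 27
i=3: 27 = 4·6 + 3 (b=6); 6→7: 4·7 + 3 = 31; 31−1 = 30
i=4: 30 = 4·7 + 2 (b=7); 7→8: 4·8 + 2 = 34; 34−1 = 33
i=5: 33 = 4·8 + 1 (b=8); 8→9: 4·9 + 1 = 37; 37−1 = 36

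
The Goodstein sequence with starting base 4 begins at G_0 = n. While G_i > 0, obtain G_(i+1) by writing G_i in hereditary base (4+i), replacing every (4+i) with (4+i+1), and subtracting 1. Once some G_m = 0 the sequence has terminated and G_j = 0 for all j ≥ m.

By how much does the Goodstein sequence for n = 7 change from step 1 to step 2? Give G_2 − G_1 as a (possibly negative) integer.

0

G_0 = 7. HB_4(7) = 4 + 3. Bump = 8. G_1 = 7.
G_1 = 7. HB_5(7) = 5 + 2. Bump = 8. G_2 = 7.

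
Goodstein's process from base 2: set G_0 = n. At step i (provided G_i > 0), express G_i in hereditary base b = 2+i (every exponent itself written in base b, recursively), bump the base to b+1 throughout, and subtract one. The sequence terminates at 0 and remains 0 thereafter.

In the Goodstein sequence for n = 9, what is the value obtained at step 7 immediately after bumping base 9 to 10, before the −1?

step 0: 9 = 2^(2 + 1) + 1; sub 3 for 2: 3^(3 + 1) + 1; = 82; G_1 = 82−1 = 81
step 1: 81 = 3^(3 + 1); sub 4 for 3: 4^(4 + 1); = 1024; G_2 = 1024−1 = 1023
step 2: 1023 = 3·4^4 + 3·4^3 + 3·4^2 + 3·4 + 3; sub 5 for 4: 3·5^5 + 3·5^3 + 3·5^2 + 3·5 + 3; = 9843; G_3 = 9843−1 = 9842
step 3: 9842 = 3·5^5 + 3·5^3 + 3·5^2 + 3·5 + 2; sub 6 for 5: 3·6^6 + 3·6^3 + 3·6^2 + 3·6 + 2; = 140744; G_4 = 140744−1 = 140743
step 4: 140743 = 3·6^6 + 3·6^3 + 3·6^2 + 3·6 + 1; sub 7 for 6: 3·7^7 + 3·7^3 + 3·7^2 + 3·7 + 1; = 2471827; G_5 = 2471827−1 = 2471826
step 5: 2471826 = 3·7^7 + 3·7^3 + 3·7^2 + 3·7; sub 8 for 7: 3·8^8 + 3·8^3 + 3·8^2 + 3·8; = 50333400; G_6 = 50333400−1 = 50333399
step 6: 50333399 = 3·8^8 + 3·8^3 + 3·8^2 + 2·8 + 7; sub 9 for 8: 3·9^9 + 3·9^3 + 3·9^2 + 2·9 + 7; = 1162263922; G_7 = 1162263922−1 = 1162263921

30000003326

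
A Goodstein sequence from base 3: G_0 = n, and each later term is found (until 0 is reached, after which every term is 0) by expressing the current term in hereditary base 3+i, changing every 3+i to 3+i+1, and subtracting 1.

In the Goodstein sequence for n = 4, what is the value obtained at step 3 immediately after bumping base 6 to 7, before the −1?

3

G_0=4  [base 3] 3 + 1  →[3↦4]→  4 + 1 = 5  −1 ⇒ G_1=4
G_1=4  [base 4] 4  →[4↦5]→  5 = 5  −1 ⇒ G_2=4
G_2=4  [base 5] 4  →[5↦6]→  4 = 4  −1 ⇒ G_3=3
G_3=3  [base 6] 3  →[6↦7]→  3 = 3  −1 ⇒ G_4=2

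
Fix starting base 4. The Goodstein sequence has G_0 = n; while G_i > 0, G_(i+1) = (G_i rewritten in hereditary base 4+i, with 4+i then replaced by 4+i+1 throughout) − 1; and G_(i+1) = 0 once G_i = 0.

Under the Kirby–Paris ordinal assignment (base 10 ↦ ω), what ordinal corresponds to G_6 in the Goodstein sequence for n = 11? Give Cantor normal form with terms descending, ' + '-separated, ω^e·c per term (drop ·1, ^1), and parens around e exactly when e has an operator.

ω + 5

G_0 = 11. HB_4(11) = 2·4 + 3. Bump = 13. G_1 = 12.
G_1 = 12. HB_5(12) = 2·5 + 2. Bump = 14. G_2 = 13.
G_2 = 13. HB_6(13) = 2·6 + 1. Bump = 15. G_3 = 14.
G_3 = 14. HB_7(14) = 2·7. Bump = 16. G_4 = 15.
G_4 = 15. HB_8(15) = 8 + 7. Bump = 16. G_5 = 15.
G_5 = 15. HB_9(15) = 9 + 6. Bump = 16. G_6 = 15.
G_6 = 15. HB_10(15) = 10 + 5. Bump = 16. G_7 = 15.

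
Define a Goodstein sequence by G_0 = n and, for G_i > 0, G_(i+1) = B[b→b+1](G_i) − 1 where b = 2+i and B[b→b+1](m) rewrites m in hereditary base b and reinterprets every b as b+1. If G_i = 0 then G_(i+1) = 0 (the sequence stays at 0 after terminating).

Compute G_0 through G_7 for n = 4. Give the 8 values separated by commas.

[0] 4 ≡ 2^2 (base 2). Lift 3: 27. −1: 26.
[1] 26 ≡ 2·3^2 + 2·3 + 2 (base 3). Lift 4: 42. −1: 41.
[2] 41 ≡ 2·4^2 + 2·4 + 1 (base 4). Lift 5: 61. −1: 60.
[3] 60 ≡ 2·5^2 + 2·5 (base 5). Lift 6: 84. −1: 83.
[4] 83 ≡ 2·6^2 + 6 + 5 (base 6). Lift 7: 110. −1: 109.
[5] 109 ≡ 2·7^2 + 7 + 4 (base 7). Lift 8: 140. −1: 139.
[6] 139 ≡ 2·8^2 + 8 + 3 (base 8). Lift 9: 174. −1: 173.

4, 26, 41, 60, 83, 109, 139, 173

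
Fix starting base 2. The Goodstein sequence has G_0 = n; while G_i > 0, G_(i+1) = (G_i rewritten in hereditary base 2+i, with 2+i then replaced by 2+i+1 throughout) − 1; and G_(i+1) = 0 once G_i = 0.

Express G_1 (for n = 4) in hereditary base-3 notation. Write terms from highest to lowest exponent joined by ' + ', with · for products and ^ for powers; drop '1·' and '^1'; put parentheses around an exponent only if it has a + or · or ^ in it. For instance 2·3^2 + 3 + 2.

[0] 4 ≡ 2^2 (base 2). Lift 3: 27. −1: 26.
[1] 26 ≡ 2·3^2 + 2·3 + 2 (base 3). Lift 4: 42. −1: 41.

2·3^2 + 2·3 + 2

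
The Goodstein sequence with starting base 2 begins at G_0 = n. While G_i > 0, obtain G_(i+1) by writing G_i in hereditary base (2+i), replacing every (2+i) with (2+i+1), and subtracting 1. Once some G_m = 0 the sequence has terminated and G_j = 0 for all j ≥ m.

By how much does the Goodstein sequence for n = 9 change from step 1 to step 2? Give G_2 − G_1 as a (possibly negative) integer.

G_0 = 9. HB_2(9) = 2^(2 + 1) + 1. Bump = 82. G_1 = 81.
G_1 = 81. HB_3(81) = 3^(3 + 1). Bump = 1024. G_2 = 1023.

942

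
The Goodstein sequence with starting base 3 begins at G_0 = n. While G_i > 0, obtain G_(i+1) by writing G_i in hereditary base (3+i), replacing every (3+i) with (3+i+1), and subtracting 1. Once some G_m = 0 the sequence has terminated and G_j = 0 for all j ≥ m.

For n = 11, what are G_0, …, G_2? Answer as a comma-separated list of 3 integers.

(0) 11|_3 = 3^2 + 2 ↦ 4^2 + 2|_4 = 18 ⇒ 17
(1) 17|_4 = 4^2 + 1 ↦ 5^2 + 1|_5 = 26 ⇒ 25

11, 17, 25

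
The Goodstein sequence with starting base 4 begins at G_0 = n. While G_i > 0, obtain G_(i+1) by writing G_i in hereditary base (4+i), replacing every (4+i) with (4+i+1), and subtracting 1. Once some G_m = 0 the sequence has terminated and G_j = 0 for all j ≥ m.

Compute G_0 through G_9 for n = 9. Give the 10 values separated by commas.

9, 10, 11, 11, 11, 11, 11, 11, 11, 10

step 0: 9 = 2·4 + 1; sub 5 for 4: 2·5 + 1; = 11; G_1 = 11−1 = 10
step 1: 10 = 2·5; sub 6 for 5: 2·6; = 12; G_2 = 12−1 = 11
step 2: 11 = 6 + 5; sub 7 for 6: 7 + 5; = 12; G_3 = 12−1 = 11
step 3: 11 = 7 + 4; sub 8 for 7: 8 + 4; = 12; G_4 = 12−1 = 11
step 4: 11 = 8 + 3; sub 9 for 8: 9 + 3; = 12; G_5 = 12−1 = 11
step 5: 11 = 9 + 2; sub 10 for 9: 10 + 2; = 12; G_6 = 12−1 = 11
step 6: 11 = 10 + 1; sub 11 for 10: 11 + 1; = 12; G_7 = 12−1 = 11
step 7: 11 = 11; sub 12 for 11: 12; = 12; G_8 = 12−1 = 11
step 8: 11 = 11; sub 13 for 12: 11; = 11; G_9 = 11−1 = 10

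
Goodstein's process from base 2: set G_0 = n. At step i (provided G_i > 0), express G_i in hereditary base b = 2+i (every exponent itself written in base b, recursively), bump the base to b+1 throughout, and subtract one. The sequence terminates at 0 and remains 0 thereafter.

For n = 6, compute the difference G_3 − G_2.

step 0: 6 = 2^2 + 2; sub 3 for 2: 3^3 + 3; = 30; G_1 = 30−1 = 29
step 1: 29 = 3^3 + 2; sub 4 for 3: 4^4 + 2; = 258; G_2 = 258−1 = 257
step 2: 257 = 4^4 + 1; sub 5 for 4: 5^5 + 1; = 3126; G_3 = 3126−1 = 3125

2868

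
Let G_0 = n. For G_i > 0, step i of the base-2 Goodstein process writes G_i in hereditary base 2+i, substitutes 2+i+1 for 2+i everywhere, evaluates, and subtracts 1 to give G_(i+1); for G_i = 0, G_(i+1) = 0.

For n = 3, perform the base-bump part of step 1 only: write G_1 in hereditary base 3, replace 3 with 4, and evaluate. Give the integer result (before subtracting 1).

[0] 3 ≡ 2 + 1 (base 2). Lift 3: 4. −1: 3.
[1] 3 ≡ 3 (base 3). Lift 4: 4. −1: 3.

4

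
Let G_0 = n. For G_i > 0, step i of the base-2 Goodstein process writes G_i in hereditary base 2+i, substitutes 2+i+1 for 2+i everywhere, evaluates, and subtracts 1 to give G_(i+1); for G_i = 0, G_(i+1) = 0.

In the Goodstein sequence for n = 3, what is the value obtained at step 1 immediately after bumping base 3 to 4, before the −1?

4

(0) 3|_2 = 2 + 1 ↦ 3 + 1|_3 = 4 ⇒ 3
(1) 3|_3 = 3 ↦ 4|_4 = 4 ⇒ 3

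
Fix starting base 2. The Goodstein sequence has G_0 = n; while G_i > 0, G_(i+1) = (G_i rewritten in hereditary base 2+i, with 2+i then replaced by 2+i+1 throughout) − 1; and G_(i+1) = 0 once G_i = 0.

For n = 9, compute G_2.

1023

G_0=9  [base 2] 2^(2 + 1) + 1  →[2↦3]→  3^(3 + 1) + 1 = 82  −1 ⇒ G_1=81
G_1=81  [base 3] 3^(3 + 1)  →[3↦4]→  4^(4 + 1) = 1024  −1 ⇒ G_2=1023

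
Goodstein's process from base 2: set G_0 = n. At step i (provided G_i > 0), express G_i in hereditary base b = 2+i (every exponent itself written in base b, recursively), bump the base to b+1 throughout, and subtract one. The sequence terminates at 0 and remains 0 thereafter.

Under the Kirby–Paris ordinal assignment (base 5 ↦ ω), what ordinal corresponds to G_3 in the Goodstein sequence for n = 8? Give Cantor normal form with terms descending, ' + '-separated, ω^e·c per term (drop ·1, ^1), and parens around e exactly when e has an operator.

ω^ω·2 + ω^2·2 + ω·2

[0] 8 ≡ 2^(2 + 1) (base 2). Lift 3: 81. −1: 80.
[1] 80 ≡ 2·3^3 + 2·3^2 + 2·3 + 2 (base 3). Lift 4: 554. −1: 553.
[2] 553 ≡ 2·4^4 + 2·4^2 + 2·4 + 1 (base 4). Lift 5: 6311. −1: 6310.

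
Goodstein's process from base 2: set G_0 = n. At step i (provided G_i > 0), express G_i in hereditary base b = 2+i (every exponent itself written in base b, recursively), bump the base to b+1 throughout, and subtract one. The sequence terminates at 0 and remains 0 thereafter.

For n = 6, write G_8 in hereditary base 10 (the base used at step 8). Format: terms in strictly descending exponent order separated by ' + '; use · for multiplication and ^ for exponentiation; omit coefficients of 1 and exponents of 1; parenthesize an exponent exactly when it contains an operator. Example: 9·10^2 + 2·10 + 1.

6 —HB2→ 2^2 + 2 —bump→ 3^3 + 3 = 30 —(−1)→ 29
29 —HB3→ 3^3 + 2 —bump→ 4^4 + 2 = 258 —(−1)→ 257
257 —HB4→ 4^4 + 1 —bump→ 5^5 + 1 = 3126 —(−1)→ 3125
3125 —HB5→ 5^5 —bump→ 6^6 = 46656 —(−1)→ 46655
46655 —HB6→ 5·6^5 + 5·6^4 + 5·6^3 + 5·6^2 + 5·6 + 5 —bump→ 5·7^5 + 5·7^4 + 5·7^3 + 5·7^2 + 5·7 + 5 = 98040 —(−1)→ 98039
98039 —HB7→ 5·7^5 + 5·7^4 + 5·7^3 + 5·7^2 + 5·7 + 4 —bump→ 5·8^5 + 5·8^4 + 5·8^3 + 5·8^2 + 5·8 + 4 = 187244 —(−1)→ 187243
187243 —HB8→ 5·8^5 + 5·8^4 + 5·8^3 + 5·8^2 + 5·8 + 3 —bump→ 5·9^5 + 5·9^4 + 5·9^3 + 5·9^2 + 5·9 + 3 = 332148 —(−1)→ 332147
332147 —HB9→ 5·9^5 + 5·9^4 + 5·9^3 + 5·9^2 + 5·9 + 2 —bump→ 5·10^5 + 5·10^4 + 5·10^3 + 5·10^2 + 5·10 + 2 = 555552 —(−1)→ 555551
555551 —HB10→ 5·10^5 + 5·10^4 + 5·10^3 + 5·10^2 + 5·10 + 1 —bump→ 5·11^5 + 5·11^4 + 5·11^3 + 5·11^2 + 5·11 + 1 = 885776 —(−1)→ 885775

5·10^5 + 5·10^4 + 5·10^3 + 5·10^2 + 5·10 + 1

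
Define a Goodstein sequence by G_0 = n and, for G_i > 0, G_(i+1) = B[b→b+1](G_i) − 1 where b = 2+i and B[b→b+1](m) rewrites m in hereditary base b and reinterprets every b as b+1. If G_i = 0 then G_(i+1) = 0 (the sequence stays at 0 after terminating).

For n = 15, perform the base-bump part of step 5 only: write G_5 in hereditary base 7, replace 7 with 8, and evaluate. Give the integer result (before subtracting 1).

150994944

G_0=15  [base 2] 2^(2 + 1) + 2^2 + 2 + 1  →[2↦3]→  3^(3 + 1) + 3^3 + 3 + 1 = 112  −1 ⇒ G_1=111
G_1=111  [base 3] 3^(3 + 1) + 3^3 + 3  →[3↦4]→  4^(4 + 1) + 4^4 + 4 = 1284  −1 ⇒ G_2=1283
G_2=1283  [base 4] 4^(4 + 1) + 4^4 + 3  →[4↦5]→  5^(5 + 1) + 5^5 + 3 = 18753  −1 ⇒ G_3=18752
G_3=18752  [base 5] 5^(5 + 1) + 5^5 + 2  →[5↦6]→  6^(6 + 1) + 6^6 + 2 = 326594  −1 ⇒ G_4=326593
G_4=326593  [base 6] 6^(6 + 1) + 6^6 + 1  →[6↦7]→  7^(7 + 1) + 7^7 + 1 = 6588345  −1 ⇒ G_5=6588344
G_5=6588344  [base 7] 7^(7 + 1) + 7^7  →[7↦8]→  8^(8 + 1) + 8^8 = 150994944  −1 ⇒ G_6=150994943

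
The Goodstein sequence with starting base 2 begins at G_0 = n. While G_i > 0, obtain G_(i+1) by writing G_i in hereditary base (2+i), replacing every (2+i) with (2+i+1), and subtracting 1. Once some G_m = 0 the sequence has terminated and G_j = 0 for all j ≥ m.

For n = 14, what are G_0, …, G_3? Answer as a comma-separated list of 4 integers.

[0] 14 ≡ 2^(2 + 1) + 2^2 + 2 (base 2). Lift 3: 111. −1: 110.
[1] 110 ≡ 3^(3 + 1) + 3^3 + 2 (base 3). Lift 4: 1282. −1: 1281.
[2] 1281 ≡ 4^(4 + 1) + 4^4 + 1 (base 4). Lift 5: 18751. −1: 18750.

14, 110, 1281, 18750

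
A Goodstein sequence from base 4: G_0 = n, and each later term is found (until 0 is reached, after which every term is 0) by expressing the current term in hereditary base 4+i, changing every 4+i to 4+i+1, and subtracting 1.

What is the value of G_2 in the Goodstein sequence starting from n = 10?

[0] 10 ≡ 2·4 + 2 (base 4). Lift 5: 12. −1: 11.
[1] 11 ≡ 2·5 + 1 (base 5). Lift 6: 13. −1: 12.
[2] 12 ≡ 2·6 (base 6). Lift 7: 14. −1: 13.

12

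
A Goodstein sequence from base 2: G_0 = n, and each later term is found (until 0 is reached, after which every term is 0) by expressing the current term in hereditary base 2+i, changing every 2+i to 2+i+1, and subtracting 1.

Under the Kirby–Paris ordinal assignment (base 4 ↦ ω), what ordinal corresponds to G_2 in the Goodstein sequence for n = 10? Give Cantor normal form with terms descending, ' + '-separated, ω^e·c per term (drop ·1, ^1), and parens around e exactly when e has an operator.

i=0: 10 = 2^(2 + 1) + 2 (b=2); 2→3: 3^(3 + 1) + 3 = 84; 84−1 = 83
i=1: 83 = 3^(3 + 1) + 2 (b=3); 3→4: 4^(4 + 1) + 2 = 1026; 1026−1 = 1025
i=2: 1025 = 4^(4 + 1) + 1 (b=4); 4→5: 5^(5 + 1) + 1 = 15626; 15626−1 = 15625

ω^(ω + 1) + 1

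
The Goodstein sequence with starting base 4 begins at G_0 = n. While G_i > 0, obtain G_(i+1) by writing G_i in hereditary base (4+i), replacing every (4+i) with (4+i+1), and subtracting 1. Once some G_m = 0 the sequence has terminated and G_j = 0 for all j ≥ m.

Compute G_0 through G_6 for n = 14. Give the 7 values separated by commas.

step 0: 14 = 3·4 + 2; sub 5 for 4: 3·5 + 2; = 17; G_1 = 17−1 = 16
step 1: 16 = 3·5 + 1; sub 6 for 5: 3·6 + 1; = 19; G_2 = 19−1 = 18
step 2: 18 = 3·6; sub 7 for 6: 3·7; = 21; G_3 = 21−1 = 20
step 3: 20 = 2·7 + 6; sub 8 for 7: 2·8 + 6; = 22; G_4 = 22−1 = 21
step 4: 21 = 2·8 + 5; sub 9 for 8: 2·9 + 5; = 23; G_5 = 23−1 = 22
step 5: 22 = 2·9 + 4; sub 10 for 9: 2·10 + 4; = 24; G_6 = 24−1 = 23

14, 16, 18, 20, 21, 22, 23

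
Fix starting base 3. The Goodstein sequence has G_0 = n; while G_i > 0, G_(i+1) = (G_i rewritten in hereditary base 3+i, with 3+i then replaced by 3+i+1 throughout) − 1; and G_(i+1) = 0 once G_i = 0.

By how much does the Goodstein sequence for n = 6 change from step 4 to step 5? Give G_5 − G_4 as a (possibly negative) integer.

0

G_0 = 6. HB_3(6) = 2·3. Bump = 8. G_1 = 7.
G_1 = 7. HB_4(7) = 4 + 3. Bump = 8. G_2 = 7.
G_2 = 7. HB_5(7) = 5 + 2. Bump = 8. G_3 = 7.
G_3 = 7. HB_6(7) = 6 + 1. Bump = 8. G_4 = 7.
G_4 = 7. HB_7(7) = 7. Bump = 8. G_5 = 7.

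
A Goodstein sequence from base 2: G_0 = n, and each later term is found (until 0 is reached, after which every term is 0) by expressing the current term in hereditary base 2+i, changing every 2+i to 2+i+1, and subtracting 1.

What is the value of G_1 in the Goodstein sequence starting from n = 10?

83

i=0: 10 = 2^(2 + 1) + 2 (b=2); 2→3: 3^(3 + 1) + 3 = 84; 84−1 = 83
i=1: 83 = 3^(3 + 1) + 2 (b=3); 3→4: 4^(4 + 1) + 2 = 1026; 1026−1 = 1025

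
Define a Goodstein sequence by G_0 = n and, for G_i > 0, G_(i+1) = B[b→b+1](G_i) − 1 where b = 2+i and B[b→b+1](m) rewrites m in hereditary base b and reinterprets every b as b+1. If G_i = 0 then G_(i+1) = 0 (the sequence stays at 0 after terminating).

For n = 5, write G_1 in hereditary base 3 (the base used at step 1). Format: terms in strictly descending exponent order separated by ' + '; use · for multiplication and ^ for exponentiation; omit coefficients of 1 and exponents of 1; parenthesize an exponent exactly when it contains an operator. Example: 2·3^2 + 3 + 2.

i=0: 5 = 2^2 + 1 (b=2); 2→3: 3^3 + 1 = 28; 28−1 = 27
i=1: 27 = 3^3 (b=3); 3→4: 4^4 = 256; 256−1 = 255

3^3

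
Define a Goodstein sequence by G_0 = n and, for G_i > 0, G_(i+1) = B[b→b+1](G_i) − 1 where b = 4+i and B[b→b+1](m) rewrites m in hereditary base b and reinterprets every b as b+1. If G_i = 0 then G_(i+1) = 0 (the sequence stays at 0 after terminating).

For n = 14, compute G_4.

21

G_0=14  [base 4] 3·4 + 2  →[4↦5]→  3·5 + 2 = 17  −1 ⇒ G_1=16
G_1=16  [base 5] 3·5 + 1  →[5↦6]→  3·6 + 1 = 19  −1 ⇒ G_2=18
G_2=18  [base 6] 3·6  →[6↦7]→  3·7 = 21  −1 ⇒ G_3=20
G_3=20  [base 7] 2·7 + 6  →[7↦8]→  2·8 + 6 = 22  −1 ⇒ G_4=21
G_4=21  [base 8] 2·8 + 5  →[8↦9]→  2·9 + 5 = 23  −1 ⇒ G_5=22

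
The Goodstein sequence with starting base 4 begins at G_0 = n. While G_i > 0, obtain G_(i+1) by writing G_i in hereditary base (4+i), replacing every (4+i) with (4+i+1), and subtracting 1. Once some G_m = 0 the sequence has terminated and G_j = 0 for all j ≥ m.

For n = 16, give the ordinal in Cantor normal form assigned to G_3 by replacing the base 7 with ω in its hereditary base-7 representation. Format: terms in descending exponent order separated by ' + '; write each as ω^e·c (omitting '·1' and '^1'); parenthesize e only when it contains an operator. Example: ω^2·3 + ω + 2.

16 —HB4→ 4^2 —bump→ 5^2 = 25 —(−1)→ 24
24 —HB5→ 4·5 + 4 —bump→ 4·6 + 4 = 28 —(−1)→ 27
27 —HB6→ 4·6 + 3 —bump→ 4·7 + 3 = 31 —(−1)→ 30
30 —HB7→ 4·7 + 2 —bump→ 4·8 + 2 = 34 —(−1)→ 33

ω·4 + 2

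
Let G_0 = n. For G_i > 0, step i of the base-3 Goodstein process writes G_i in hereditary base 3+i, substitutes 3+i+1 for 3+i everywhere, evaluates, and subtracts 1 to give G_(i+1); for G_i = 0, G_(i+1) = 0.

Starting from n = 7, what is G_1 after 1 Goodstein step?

G_0=7  [base 3] 2·3 + 1  →[3↦4]→  2·4 + 1 = 9  −1 ⇒ G_1=8
G_1=8  [base 4] 2·4  →[4↦5]→  2·5 = 10  −1 ⇒ G_2=9

8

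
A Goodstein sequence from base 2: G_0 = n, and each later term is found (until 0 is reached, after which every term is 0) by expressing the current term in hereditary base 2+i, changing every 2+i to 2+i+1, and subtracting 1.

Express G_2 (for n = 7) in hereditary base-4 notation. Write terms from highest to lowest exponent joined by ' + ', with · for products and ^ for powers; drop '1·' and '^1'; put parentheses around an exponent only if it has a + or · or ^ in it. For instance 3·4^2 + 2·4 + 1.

4^4 + 3

(0) 7|_2 = 2^2 + 2 + 1 ↦ 3^3 + 3 + 1|_3 = 31 ⇒ 30
(1) 30|_3 = 3^3 + 3 ↦ 4^4 + 4|_4 = 260 ⇒ 259
(2) 259|_4 = 4^4 + 3 ↦ 5^5 + 3|_5 = 3128 ⇒ 3127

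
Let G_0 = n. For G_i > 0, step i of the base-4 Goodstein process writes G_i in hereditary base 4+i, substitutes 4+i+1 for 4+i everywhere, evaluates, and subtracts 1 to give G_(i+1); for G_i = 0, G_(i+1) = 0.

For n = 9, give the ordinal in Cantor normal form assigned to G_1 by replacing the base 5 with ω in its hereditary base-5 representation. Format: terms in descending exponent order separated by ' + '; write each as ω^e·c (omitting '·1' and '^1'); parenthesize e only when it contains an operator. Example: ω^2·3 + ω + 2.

9 —HB4→ 2·4 + 1 —bump→ 2·5 + 1 = 11 —(−1)→ 10
10 —HB5→ 2·5 —bump→ 2·6 = 12 —(−1)→ 11

ω·2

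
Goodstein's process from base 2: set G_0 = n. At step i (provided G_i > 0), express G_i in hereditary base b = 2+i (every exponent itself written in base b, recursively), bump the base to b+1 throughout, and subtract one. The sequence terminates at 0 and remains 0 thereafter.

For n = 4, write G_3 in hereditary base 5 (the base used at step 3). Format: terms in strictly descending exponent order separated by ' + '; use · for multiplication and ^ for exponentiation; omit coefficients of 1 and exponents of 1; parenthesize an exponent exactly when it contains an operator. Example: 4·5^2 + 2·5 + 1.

4 —HB2→ 2^2 —bump→ 3^3 = 27 —(−1)→ 26
26 —HB3→ 2·3^2 + 2·3 + 2 —bump→ 2·4^2 + 2·4 + 2 = 42 —(−1)→ 41
41 —HB4→ 2·4^2 + 2·4 + 1 —bump→ 2·5^2 + 2·5 + 1 = 61 —(−1)→ 60
60 —HB5→ 2·5^2 + 2·5 —bump→ 2·6^2 + 2·6 = 84 —(−1)→ 83

2·5^2 + 2·5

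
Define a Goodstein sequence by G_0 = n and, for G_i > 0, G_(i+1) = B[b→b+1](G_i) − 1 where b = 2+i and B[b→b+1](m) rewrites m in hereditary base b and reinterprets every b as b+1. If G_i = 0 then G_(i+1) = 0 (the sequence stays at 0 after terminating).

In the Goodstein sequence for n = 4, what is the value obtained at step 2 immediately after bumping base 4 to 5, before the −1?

4 —HB2→ 2^2 —bump→ 3^3 = 27 —(−1)→ 26
26 —HB3→ 2·3^2 + 2·3 + 2 —bump→ 2·4^2 + 2·4 + 2 = 42 —(−1)→ 41

61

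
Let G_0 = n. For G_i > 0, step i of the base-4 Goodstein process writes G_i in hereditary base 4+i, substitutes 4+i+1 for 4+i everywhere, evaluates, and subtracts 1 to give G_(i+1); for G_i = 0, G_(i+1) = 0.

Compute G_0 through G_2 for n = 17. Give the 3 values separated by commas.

17, 25, 35

base 4: 17 = 4^2 + 1; at 5: 5^2 + 1 = 26; next = 25
base 5: 25 = 5^2; at 6: 6^2 = 36; next = 35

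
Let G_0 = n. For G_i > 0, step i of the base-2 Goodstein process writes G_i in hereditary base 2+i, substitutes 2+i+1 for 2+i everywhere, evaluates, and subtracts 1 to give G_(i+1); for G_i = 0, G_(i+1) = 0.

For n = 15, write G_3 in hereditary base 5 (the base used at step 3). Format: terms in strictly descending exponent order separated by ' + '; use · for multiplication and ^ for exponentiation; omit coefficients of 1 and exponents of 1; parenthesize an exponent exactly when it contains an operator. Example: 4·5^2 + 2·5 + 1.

15 —HB2→ 2^(2 + 1) + 2^2 + 2 + 1 —bump→ 3^(3 + 1) + 3^3 + 3 + 1 = 112 —(−1)→ 111
111 —HB3→ 3^(3 + 1) + 3^3 + 3 —bump→ 4^(4 + 1) + 4^4 + 4 = 1284 —(−1)→ 1283
1283 —HB4→ 4^(4 + 1) + 4^4 + 3 —bump→ 5^(5 + 1) + 5^5 + 3 = 18753 —(−1)→ 18752
18752 —HB5→ 5^(5 + 1) + 5^5 + 2 —bump→ 6^(6 + 1) + 6^6 + 2 = 326594 —(−1)→ 326593

5^(5 + 1) + 5^5 + 2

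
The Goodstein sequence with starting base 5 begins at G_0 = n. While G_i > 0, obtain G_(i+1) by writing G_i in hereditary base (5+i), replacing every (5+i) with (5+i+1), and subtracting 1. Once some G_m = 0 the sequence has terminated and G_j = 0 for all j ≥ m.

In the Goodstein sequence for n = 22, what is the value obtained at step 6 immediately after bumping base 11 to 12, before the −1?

40

G_0=22  [base 5] 4·5 + 2  →[5↦6]→  4·6 + 2 = 26  −1 ⇒ G_1=25
G_1=25  [base 6] 4·6 + 1  →[6↦7]→  4·7 + 1 = 29  −1 ⇒ G_2=28
G_2=28  [base 7] 4·7  →[7↦8]→  4·8 = 32  −1 ⇒ G_3=31
G_3=31  [base 8] 3·8 + 7  →[8↦9]→  3·9 + 7 = 34  −1 ⇒ G_4=33
G_4=33  [base 9] 3·9 + 6  →[9↦10]→  3·10 + 6 = 36  −1 ⇒ G_5=35
G_5=35  [base 10] 3·10 + 5  →[10↦11]→  3·11 + 5 = 38  −1 ⇒ G_6=37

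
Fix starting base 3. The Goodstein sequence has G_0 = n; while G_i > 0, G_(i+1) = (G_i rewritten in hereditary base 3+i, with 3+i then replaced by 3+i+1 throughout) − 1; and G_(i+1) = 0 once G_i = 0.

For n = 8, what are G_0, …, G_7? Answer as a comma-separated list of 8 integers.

8, 9, 10, 11, 11, 11, 11, 11

step 0: 8 = 2·3 + 2; sub 4 for 3: 2·4 + 2; = 10; G_1 = 10−1 = 9
step 1: 9 = 2·4 + 1; sub 5 for 4: 2·5 + 1; = 11; G_2 = 11−1 = 10
step 2: 10 = 2·5; sub 6 for 5: 2·6; = 12; G_3 = 12−1 = 11
step 3: 11 = 6 + 5; sub 7 for 6: 7 + 5; = 12; G_4 = 12−1 = 11
step 4: 11 = 7 + 4; sub 8 for 7: 8 + 4; = 12; G_5 = 12−1 = 11
step 5: 11 = 8 + 3; sub 9 for 8: 9 + 3; = 12; G_6 = 12−1 = 11
step 6: 11 = 9 + 2; sub 10 for 9: 10 + 2; = 12; G_7 = 12−1 = 11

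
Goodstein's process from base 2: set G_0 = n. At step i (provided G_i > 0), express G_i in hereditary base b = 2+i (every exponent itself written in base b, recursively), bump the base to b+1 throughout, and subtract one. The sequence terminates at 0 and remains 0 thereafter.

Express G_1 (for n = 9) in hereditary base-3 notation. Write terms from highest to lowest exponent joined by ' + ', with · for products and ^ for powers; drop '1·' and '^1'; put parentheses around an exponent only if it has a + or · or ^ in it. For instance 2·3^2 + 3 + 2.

[0] 9 ≡ 2^(2 + 1) + 1 (base 2). Lift 3: 82. −1: 81.
[1] 81 ≡ 3^(3 + 1) (base 3). Lift 4: 1024. −1: 1023.

3^(3 + 1)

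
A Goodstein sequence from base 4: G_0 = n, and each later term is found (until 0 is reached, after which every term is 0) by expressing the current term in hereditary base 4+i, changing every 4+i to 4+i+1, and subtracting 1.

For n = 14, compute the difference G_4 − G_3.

1

i=0: 14 = 3·4 + 2 (b=4); 4→5: 3·5 + 2 = 17; 17−1 = 16
i=1: 16 = 3·5 + 1 (b=5); 5→6: 3·6 + 1 = 19; 19−1 = 18
i=2: 18 = 3·6 (b=6); 6→7: 3·7 = 21; 21−1 = 20
i=3: 20 = 2·7 + 6 (b=7); 7→8: 2·8 + 6 = 22; 22−1 = 21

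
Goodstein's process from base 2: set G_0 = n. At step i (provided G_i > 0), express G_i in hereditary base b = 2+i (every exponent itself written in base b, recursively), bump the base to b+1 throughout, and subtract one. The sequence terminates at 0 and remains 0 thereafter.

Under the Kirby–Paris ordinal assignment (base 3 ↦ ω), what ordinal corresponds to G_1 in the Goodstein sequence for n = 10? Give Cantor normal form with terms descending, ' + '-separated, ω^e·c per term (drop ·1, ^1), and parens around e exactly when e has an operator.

G_0=10  [base 2] 2^(2 + 1) + 2  →[2↦3]→  3^(3 + 1) + 3 = 84  −1 ⇒ G_1=83
G_1=83  [base 3] 3^(3 + 1) + 2  →[3↦4]→  4^(4 + 1) + 2 = 1026  −1 ⇒ G_2=1025

ω^(ω + 1) + 2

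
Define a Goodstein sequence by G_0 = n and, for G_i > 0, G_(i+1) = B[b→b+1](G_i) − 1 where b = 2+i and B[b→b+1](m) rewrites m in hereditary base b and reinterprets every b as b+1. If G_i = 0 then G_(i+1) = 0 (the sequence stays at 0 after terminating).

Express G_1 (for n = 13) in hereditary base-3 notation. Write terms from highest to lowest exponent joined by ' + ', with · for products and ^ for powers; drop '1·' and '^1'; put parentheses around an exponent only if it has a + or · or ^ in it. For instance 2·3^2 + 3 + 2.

i=0: 13 = 2^(2 + 1) + 2^2 + 1 (b=2); 2→3: 3^(3 + 1) + 3^3 + 1 = 109; 109−1 = 108
i=1: 108 = 3^(3 + 1) + 3^3 (b=3); 3→4: 4^(4 + 1) + 4^4 = 1280; 1280−1 = 1279

3^(3 + 1) + 3^3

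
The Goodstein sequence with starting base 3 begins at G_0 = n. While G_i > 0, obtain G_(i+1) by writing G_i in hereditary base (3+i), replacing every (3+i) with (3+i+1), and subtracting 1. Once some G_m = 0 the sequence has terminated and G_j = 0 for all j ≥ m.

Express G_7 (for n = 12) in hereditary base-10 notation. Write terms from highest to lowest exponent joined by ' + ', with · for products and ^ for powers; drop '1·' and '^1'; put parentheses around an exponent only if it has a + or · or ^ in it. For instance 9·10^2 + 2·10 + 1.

(0) 12|_3 = 3^2 + 3 ↦ 4^2 + 4|_4 = 20 ⇒ 19
(1) 19|_4 = 4^2 + 3 ↦ 5^2 + 3|_5 = 28 ⇒ 27
(2) 27|_5 = 5^2 + 2 ↦ 6^2 + 2|_6 = 38 ⇒ 37
(3) 37|_6 = 6^2 + 1 ↦ 7^2 + 1|_7 = 50 ⇒ 49
(4) 49|_7 = 7^2 ↦ 8^2|_8 = 64 ⇒ 63
(5) 63|_8 = 7·8 + 7 ↦ 7·9 + 7|_9 = 70 ⇒ 69
(6) 69|_9 = 7·9 + 6 ↦ 7·10 + 6|_10 = 76 ⇒ 75
(7) 75|_10 = 7·10 + 5 ↦ 7·11 + 5|_11 = 82 ⇒ 81

7·10 + 5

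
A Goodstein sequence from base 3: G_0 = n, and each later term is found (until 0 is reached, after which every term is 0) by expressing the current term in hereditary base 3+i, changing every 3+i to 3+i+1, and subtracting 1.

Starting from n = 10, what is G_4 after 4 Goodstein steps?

base 3: 10 = 3^2 + 1; at 4: 4^2 + 1 = 17; next = 16
base 4: 16 = 4^2; at 5: 5^2 = 25; next = 24
base 5: 24 = 4·5 + 4; at 6: 4·6 + 4 = 28; next = 27
base 6: 27 = 4·6 + 3; at 7: 4·7 + 3 = 31; next = 30
base 7: 30 = 4·7 + 2; at 8: 4·8 + 2 = 34; next = 33

30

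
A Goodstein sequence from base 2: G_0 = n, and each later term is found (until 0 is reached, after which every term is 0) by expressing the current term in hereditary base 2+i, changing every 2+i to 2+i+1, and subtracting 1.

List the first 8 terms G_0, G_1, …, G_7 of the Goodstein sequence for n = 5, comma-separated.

5, 27, 255, 467, 775, 1197, 1751, 2454

G_0 = 5. HB_2(5) = 2^2 + 1. Bump = 28. G_1 = 27.
G_1 = 27. HB_3(27) = 3^3. Bump = 256. G_2 = 255.
G_2 = 255. HB_4(255) = 3·4^3 + 3·4^2 + 3·4 + 3. Bump = 468. G_3 = 467.
G_3 = 467. HB_5(467) = 3·5^3 + 3·5^2 + 3·5 + 2. Bump = 776. G_4 = 775.
G_4 = 775. HB_6(775) = 3·6^3 + 3·6^2 + 3·6 + 1. Bump = 1198. G_5 = 1197.
G_5 = 1197. HB_7(1197) = 3·7^3 + 3·7^2 + 3·7. Bump = 1752. G_6 = 1751.
G_6 = 1751. HB_8(1751) = 3·8^3 + 3·8^2 + 2·8 + 7. Bump = 2455. G_7 = 2454.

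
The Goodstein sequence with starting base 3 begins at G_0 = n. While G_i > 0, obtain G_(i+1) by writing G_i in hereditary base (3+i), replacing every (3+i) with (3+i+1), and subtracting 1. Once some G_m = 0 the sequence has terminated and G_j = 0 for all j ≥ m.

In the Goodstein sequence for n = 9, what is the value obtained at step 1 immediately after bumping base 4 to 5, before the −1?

18

[0] 9 ≡ 3^2 (base 3). Lift 4: 16. −1: 15.
[1] 15 ≡ 3·4 + 3 (base 4). Lift 5: 18. −1: 17.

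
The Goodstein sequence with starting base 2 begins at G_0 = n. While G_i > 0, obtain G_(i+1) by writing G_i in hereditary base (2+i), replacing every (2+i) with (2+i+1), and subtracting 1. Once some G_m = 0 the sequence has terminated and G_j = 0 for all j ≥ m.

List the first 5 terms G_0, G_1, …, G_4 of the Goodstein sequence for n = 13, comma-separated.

[0] 13 ≡ 2^(2 + 1) + 2^2 + 1 (base 2). Lift 3: 109. −1: 108.
[1] 108 ≡ 3^(3 + 1) + 3^3 (base 3). Lift 4: 1280. −1: 1279.
[2] 1279 ≡ 4^(4 + 1) + 3·4^3 + 3·4^2 + 3·4 + 3 (base 4). Lift 5: 16093. −1: 16092.
[3] 16092 ≡ 5^(5 + 1) + 3·5^3 + 3·5^2 + 3·5 + 2 (base 5). Lift 6: 280712. −1: 280711.

13, 108, 1279, 16092, 280711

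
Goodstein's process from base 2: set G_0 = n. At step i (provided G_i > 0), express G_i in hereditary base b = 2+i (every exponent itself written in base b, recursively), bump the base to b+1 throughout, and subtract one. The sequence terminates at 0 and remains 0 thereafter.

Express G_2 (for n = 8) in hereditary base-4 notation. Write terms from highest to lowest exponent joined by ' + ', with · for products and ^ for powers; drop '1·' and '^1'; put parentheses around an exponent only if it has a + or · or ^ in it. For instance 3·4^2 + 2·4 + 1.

(0) 8|_2 = 2^(2 + 1) ↦ 3^(3 + 1)|_3 = 81 ⇒ 80
(1) 80|_3 = 2·3^3 + 2·3^2 + 2·3 + 2 ↦ 2·4^4 + 2·4^2 + 2·4 + 2|_4 = 554 ⇒ 553

2·4^4 + 2·4^2 + 2·4 + 1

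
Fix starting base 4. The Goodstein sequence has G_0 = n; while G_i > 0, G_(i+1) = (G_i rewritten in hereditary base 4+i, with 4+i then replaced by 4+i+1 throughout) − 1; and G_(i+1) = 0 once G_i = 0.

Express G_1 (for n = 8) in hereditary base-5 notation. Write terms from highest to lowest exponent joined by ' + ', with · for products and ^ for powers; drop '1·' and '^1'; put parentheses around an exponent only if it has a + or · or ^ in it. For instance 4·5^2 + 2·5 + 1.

5 + 4

G_0=8  [base 4] 2·4  →[4↦5]→  2·5 = 10  −1 ⇒ G_1=9
G_1=9  [base 5] 5 + 4  →[5↦6]→  6 + 4 = 10  −1 ⇒ G_2=9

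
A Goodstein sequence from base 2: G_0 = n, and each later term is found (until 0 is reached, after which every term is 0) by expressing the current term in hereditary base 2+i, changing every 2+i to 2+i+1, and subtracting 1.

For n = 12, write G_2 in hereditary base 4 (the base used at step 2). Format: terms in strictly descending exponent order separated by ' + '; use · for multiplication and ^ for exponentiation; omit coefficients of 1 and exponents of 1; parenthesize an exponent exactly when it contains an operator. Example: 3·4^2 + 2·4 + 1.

4^(4 + 1) + 2·4^2 + 2·4 + 1

(0) 12|_2 = 2^(2 + 1) + 2^2 ↦ 3^(3 + 1) + 3^3|_3 = 108 ⇒ 107
(1) 107|_3 = 3^(3 + 1) + 2·3^2 + 2·3 + 2 ↦ 4^(4 + 1) + 2·4^2 + 2·4 + 2|_4 = 1066 ⇒ 1065
(2) 1065|_4 = 4^(4 + 1) + 2·4^2 + 2·4 + 1 ↦ 5^(5 + 1) + 2·5^2 + 2·5 + 1|_5 = 15686 ⇒ 15685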